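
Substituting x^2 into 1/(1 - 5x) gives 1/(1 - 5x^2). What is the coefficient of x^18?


The coefficient of x^(2m) in 1/(1 - 5x^2) is 5^m.
With n = 18 = 2*9, the coefficient is 5^9 = 1953125.

1953125


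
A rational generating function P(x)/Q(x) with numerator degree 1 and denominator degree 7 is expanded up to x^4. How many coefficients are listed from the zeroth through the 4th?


Expanding up to x^4 gives the coefficients for x^0, x^1, ..., x^4.
That is 4 + 1 = 5 coefficients in total.

5


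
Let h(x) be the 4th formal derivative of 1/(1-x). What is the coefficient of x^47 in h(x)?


Differentiating 4 times: d^4/dx^4 [1/(1-x)] = 4!/(1-x)^5.
The expansion 1/(1-x)^5 = sum_{k>=0} C(k+4, 4) x^k, so the coefficient of x^n in 4!/(1-x)^5 is 4! * C(n+4, 4).
For n = 47: 24 * C(51, 4) = 24 * 249900 = 5997600

5997600


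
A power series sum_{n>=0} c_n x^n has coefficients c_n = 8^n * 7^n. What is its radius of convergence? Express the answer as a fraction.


By the root test (Cauchy-Hadamard), the radius is R = 1 / limsup_n |c_n|^(1/n).
Here |c_n|^(1/n) = (8^n * 7^n)^(1/n) = 8 * 7 = 56 for all n.
So R = 1/56 = 1/56.

1/56


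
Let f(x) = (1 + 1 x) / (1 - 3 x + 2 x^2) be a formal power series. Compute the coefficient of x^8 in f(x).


Write f(x) = sum_{k>=0} a_k x^k. Multiplying both sides by 1 - 3 x + 2 x^2 gives
(1 - 3 x + 2 x^2) sum_{k>=0} a_k x^k = 1 + 1 x.
Matching coefficients:
 x^0: a_0 = 1
 x^1: a_1 - 3 a_0 = 1  =>  a_1 = 3*1 + 1 = 4
 x^k (k >= 2): a_k = 3 a_{k-1} - 2 a_{k-2}.
Iterating: a_2 = 10, a_3 = 22, a_4 = 46, a_5 = 94, a_6 = 190, a_7 = 382, a_8 = 766.
So the coefficient of x^8 is 766.

766


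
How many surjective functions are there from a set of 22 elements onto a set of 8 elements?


By inclusion-exclusion on which target elements are missed, the number of surjections from an n-set onto a k-set is
surj(n, k) = sum_{j=0}^{k} (-1)^j C(k, j) (k - j)^n.
Equivalently surj(n, k) = k! * S(n, k), where S(n, k) is the Stirling number of the second kind.
For n = 22, k = 8:
S(22, 8) = 1142399079991620, so
surj = 8! * 1142399079991620 = 40320 * 1142399079991620 = 46061530905262118400.

46061530905262118400


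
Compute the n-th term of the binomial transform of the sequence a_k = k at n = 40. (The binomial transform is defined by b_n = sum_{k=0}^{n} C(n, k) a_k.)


With a_k = k, b_n = sum_{k=0}^{n} C(n, k) k. Using k * C(n, k) = n * C(n-1, k-1) gives b_n = n * sum_{k>=1} C(n-1, k-1) = n * 2^(n-1).
For n = 40: 40 * 2^39 = 40 * 549755813888 = 21990232555520.

21990232555520


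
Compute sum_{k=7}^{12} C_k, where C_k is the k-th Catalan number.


C_7 through C_12: 429, 1430, 4862, 16796, 58786, 208012
Sum = 429 + 1430 + 4862 + 16796 + 58786 + 208012
= 290315

290315


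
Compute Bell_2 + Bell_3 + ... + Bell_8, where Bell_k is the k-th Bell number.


Recall Bell_k counts set partitions of a k-set (with Bell_0 = 1 by convention).
Bell_2 through Bell_8: 2, 5, 15, 52, 203, 877, 4140
Sum = 2 + 5 + 15 + 52 + 203 + 877 + 4140 = 5294.

5294


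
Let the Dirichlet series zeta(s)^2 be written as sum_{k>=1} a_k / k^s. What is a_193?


The Dirichlet convolution of the constant function 1 with itself gives (1 * 1)(k) = sum_{d | k} 1 = d(k), the number of positive divisors of k.
Since zeta(s) = sum_{k>=1} 1/k^s, we have zeta(s)^2 = sum_{k>=1} d(k)/k^s, so a_k = d(k).
For k = 193: the divisors are 1, 193.
Count = 2.

2


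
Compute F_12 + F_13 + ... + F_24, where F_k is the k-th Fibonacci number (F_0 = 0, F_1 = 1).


Use the identity sum_{k=0}^{N} F_k = F_{N+2} - 1 (which follows from F_{k+2} - F_{k+1} = F_k). Then
sum_{k=12}^{24} F_k = (F_{26} - 1) - (F_{13} - 1) = F_{26} - F_{13}.
Computing: F_{26} = 121393, F_{13} = 233, so
Sum = 121393 - 233 = 121160.

121160


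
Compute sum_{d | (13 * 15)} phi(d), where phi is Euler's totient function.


First, 13 * 15 = 195. One classical identity is sum_{d | n} phi(d) = n (each k in [1, n] has a unique gcd with n, and among the k's with gcd(k, n) = n/d there are phi(d) of them). So the sum equals 195. We also verify directly:
Divisors of 195: 1, 3, 5, 13, 15, 39, 65, 195.
phi values: 1, 2, 4, 12, 8, 24, 48, 96.
Sum = 195.

195


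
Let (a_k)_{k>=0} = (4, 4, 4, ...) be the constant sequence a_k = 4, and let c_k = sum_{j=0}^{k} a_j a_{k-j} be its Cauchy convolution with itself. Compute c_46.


Since a_j = 4 for all j >= 0, the convolution sum becomes
c_k = sum_{j=0}^{k} 4 * 4 = 16 * (k + 1).
Equivalently, the generating function of (a_k) is 4/(1 - x) and its square is 16/(1 - x)^2 = sum_{k>=0} 16(k + 1) x^k.
For k = 46: 16 * 47 = 752.

752


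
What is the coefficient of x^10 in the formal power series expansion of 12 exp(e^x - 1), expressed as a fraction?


exp(e^x - 1) is the exponential generating function for the Bell numbers Bell_k: exp(e^x - 1) = sum_{k>=0} Bell_k x^k / k!.
So the coefficient of x^10 in 12 exp(e^x - 1) is 12 Bell_10 / 10!.
Computing: Bell_10 = 115975 and 10! = 3628800, giving
12 * 115975/3628800 = 4639/12096.

4639/12096


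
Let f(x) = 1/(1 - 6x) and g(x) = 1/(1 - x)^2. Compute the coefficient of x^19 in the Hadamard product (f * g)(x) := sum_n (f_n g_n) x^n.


f has coefficients f_k = 6^k. For g = 1/(1 - x)^2 the coefficient is g_k = C(k + 1, 1) = k + 1. The Hadamard coefficient is (f * g)_k = 6^k * (k + 1).
For k = 19: 6^19 * 20 = 609359740010496 * 20 = 12187194800209920.

12187194800209920


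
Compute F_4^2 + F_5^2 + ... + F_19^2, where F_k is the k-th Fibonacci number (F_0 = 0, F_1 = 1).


There is a standard identity sum_{k=0}^{N} F_k^2 = F_N * F_{N+1} (proved inductively from the telescoping relation F_k^2 = F_k F_{k+1} - F_{k-1} F_k). Then
sum_{k=4}^{19} F_k^2 = F_19 F_20 - F_3 F_4.
Computing: F_19 = 4181, F_20 = 6765, F_3 = 2, F_4 = 3.
Sum = 4181 * 6765 - 2 * 3 = 28284459.

28284459


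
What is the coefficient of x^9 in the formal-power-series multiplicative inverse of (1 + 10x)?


The inverse is 1/(1 + 10x). Apply the geometric identity 1/(1 - y) = sum_{k>=0} y^k with y = -10x:
1/(1 + 10x) = sum_{k>=0} (-10)^k x^k.
So the coefficient of x^9 is (-10)^9 = -1000000000.

-1000000000


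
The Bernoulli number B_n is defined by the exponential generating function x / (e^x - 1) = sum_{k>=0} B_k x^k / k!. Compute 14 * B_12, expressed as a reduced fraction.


Bernoulli numbers can also be computed recursively via B_0 = 1 and sum_{j=0}^{m} C(m+1, j) B_j = 0 for m >= 1. Odd-index Bernoulli numbers vanish for k >= 3.
Computing B_12 = -691/2730, so 14 * B_12 = 14 * -691/2730 = -691/195.

-691/195


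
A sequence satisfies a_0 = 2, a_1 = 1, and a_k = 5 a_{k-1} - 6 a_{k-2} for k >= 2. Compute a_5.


The characteristic equation is t^2 - 5 t + 6 = 0, with roots r_1 = 3 and r_2 = 2 (so c_1 = r_1 + r_2, c_2 = -r_1 r_2 as required).
One can use the closed form a_n = A r_1^n + B r_2^n, but direct iteration is more reliable:
a_0 = 2, a_1 = 1, a_2 = -7, a_3 = -41, a_4 = -163, a_5 = -569.
So a_5 = -569.

-569


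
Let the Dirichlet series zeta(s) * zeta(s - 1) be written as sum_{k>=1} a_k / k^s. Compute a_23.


Convolution gives a_k = sum_{d | k} d * 1 = sum_{d | k} d = sigma(k), the sum of positive divisors of k.
For k = 23, the divisors are 1, 23, so
sigma(23) = 1 + 23 = 24.

24


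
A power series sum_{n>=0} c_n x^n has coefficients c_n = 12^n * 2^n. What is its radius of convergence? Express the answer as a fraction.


By the root test (Cauchy-Hadamard), the radius is R = 1 / limsup_n |c_n|^(1/n).
Here |c_n|^(1/n) = (12^n * 2^n)^(1/n) = 12 * 2 = 24 for all n.
So R = 1/24 = 1/24.

1/24


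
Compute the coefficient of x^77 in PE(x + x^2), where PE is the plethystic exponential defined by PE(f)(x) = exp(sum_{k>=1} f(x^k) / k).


With f(x) = x + x^2, the exponent is sum_{k>=1} (x^k + x^(2k)) / k = -ln(1 - x) - ln(1 - x^2). Exponentiating:
PE(x + x^2) = 1 / ((1 - x)(1 - x^2)).
This is the generating function for partitions of n into parts of size 1 or 2. The number of 2's can be any j in 0..38, and the rest are 1's, so
[x^77] = floor(77/2) + 1 = 39.

39


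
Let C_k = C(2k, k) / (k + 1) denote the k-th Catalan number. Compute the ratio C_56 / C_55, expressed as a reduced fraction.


Using C_k = (2k)! / (k! (k+1)!), the ratio C_{k+1}/C_k simplifies to
C_{k+1}/C_k = [(2k+2)! / ((k+1)! (k+2)!)] * [k! (k+1)! / (2k)!]
 = (2k+2)(2k+1) / ((k+1)(k+2)) = 2(2k+1) / (k+2).
For k = 55: 2(2*55 + 1) / (55 + 2) = 222/57 = 74/19.

74/19


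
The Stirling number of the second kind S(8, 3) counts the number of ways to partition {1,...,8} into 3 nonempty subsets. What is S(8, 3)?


Using the explicit formula S(n,k) = (1/k!) sum_{j=0}^{k} (-1)^(k-j) C(k,j) j^n:
S(8, 3) = 966
Equivalently, S(n,k) is n! times the coefficient of x^n in the EGF (e^x - 1)^k / k!.

966


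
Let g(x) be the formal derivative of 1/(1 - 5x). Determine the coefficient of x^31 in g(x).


Differentiate termwise: d/dx sum_{k>=0} 5^k x^k = sum_{k>=1} k 5^k x^(k-1) = sum_{j>=0} (j+1) 5^(j+1) x^j.
Equivalently, d/dx [1/(1 - 5x)] = 5/(1 - 5x)^2.
For j = 31: 32 * 5^32 = 32 * 23283064365386962890625 = 745058059692382812500000.

745058059692382812500000


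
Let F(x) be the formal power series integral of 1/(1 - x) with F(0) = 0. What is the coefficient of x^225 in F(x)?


1/(1 - x) = sum_{k>=0} x^k. Integrating termwise and using F(0) = 0 gives
F(x) = sum_{k>=0} x^(k+1) / (k+1) = sum_{m>=1} x^m / m = -ln(1 - x).
So the coefficient of x^225 is 1/225 = 1/225.

1/225


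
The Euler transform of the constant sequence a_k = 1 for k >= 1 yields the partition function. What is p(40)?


The Euler transform converts the sequence a_k = 1 into the number of integer partitions.
Using the recurrence or dynamic programming:
p(40) = 37338

37338


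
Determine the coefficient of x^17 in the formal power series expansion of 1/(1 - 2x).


The geometric series identity gives 1/(1 - c x) = sum_{k>=0} c^k x^k, so the coefficient of x^k is c^k.
Here c = 2 and k = 17.
Computing: 2^17 = 131072

131072


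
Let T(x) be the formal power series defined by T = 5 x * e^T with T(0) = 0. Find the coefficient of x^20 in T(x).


Apply the Lagrange inversion formula: if T = 5 x * phi(T) with phi(t) = e^t, then
[x^n] T = 5^n * (1/n) [t^(n-1)] phi(t)^n = 5^n * (1/n) [t^(n-1)] e^(n t) = 5^n * (1/n) * n^(n-1) / (n-1)! = 5^n * n^(n-1) / n!.
When c = 1 this is the Cayley count of rooted labeled trees on n vertices, divided by n!.
For n = 20: 5^20 * 20^19 / 20! = 95367431640625 * 5242880000000000000000000/2432902008176640000 = 3051757812500000000000000000000/14849255421.

3051757812500000000000000000000/14849255421


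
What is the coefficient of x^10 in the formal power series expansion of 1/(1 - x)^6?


The expansion 1/(1 - x)^r = sum_{k>=0} C(k + r - 1, r - 1) x^k follows from the multiset / negative-binomial theorem (or from repeated differentiation of the geometric series).
For r = 6 and k = 10:
C(15, 5) = 1307674368000 / (120 * 3628800) = 3003.

3003


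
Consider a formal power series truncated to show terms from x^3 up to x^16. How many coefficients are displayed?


From x^3 to x^16 inclusive, the count is 16 - 3 + 1 = 14.

14


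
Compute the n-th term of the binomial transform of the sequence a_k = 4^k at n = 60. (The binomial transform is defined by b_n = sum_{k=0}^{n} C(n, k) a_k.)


With a_k = 4^k, b_n = sum_{k=0}^{n} C(n, k) 4^k = (1 + 4)^n by the binomial theorem.
For n = 60: (1 + 4)^60 = 5^60 = 867361737988403547205962240695953369140625.

867361737988403547205962240695953369140625


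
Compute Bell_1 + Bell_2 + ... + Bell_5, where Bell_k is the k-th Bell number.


Recall Bell_k counts set partitions of a k-set (with Bell_0 = 1 by convention).
Bell_1 through Bell_5: 1, 2, 5, 15, 52
Sum = 1 + 2 + 5 + 15 + 52 = 75.

75


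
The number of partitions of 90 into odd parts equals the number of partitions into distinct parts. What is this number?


Computing partitions of 90 into odd parts (1, 3, 5, ...):
Using the generating function prod_{k>=0} 1/(1-x^(2k+1)),
the count is 189586

189586


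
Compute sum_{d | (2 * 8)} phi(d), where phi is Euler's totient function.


First, 2 * 8 = 16. One classical identity is sum_{d | n} phi(d) = n (each k in [1, n] has a unique gcd with n, and among the k's with gcd(k, n) = n/d there are phi(d) of them). So the sum equals 16. We also verify directly:
Divisors of 16: 1, 2, 4, 8, 16.
phi values: 1, 1, 2, 4, 8.
Sum = 16.

16


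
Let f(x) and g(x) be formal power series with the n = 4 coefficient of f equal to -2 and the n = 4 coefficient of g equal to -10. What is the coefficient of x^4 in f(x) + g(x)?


Addition of formal power series is termwise.
The coefficient of x^4 in f + g = -2 + -10
= -12

-12


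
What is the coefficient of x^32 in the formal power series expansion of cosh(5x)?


The Maclaurin series is cosh(t) = sum_{m>=0} t^(2m) / (2m)!, so substituting t = 5x, only even powers of x are nonzero, with coefficient of x^(2m) equal to 5^(2m) / (2m)!.
For x^32 the coefficient is 5^32/32! = 23283064365386962890625/263130836933693530167218012160000000 = 298023223876953125/3368074712751277186140390555648.

298023223876953125/3368074712751277186140390555648


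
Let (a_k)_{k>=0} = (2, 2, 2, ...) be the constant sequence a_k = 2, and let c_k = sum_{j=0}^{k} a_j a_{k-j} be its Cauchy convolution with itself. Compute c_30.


Since a_j = 2 for all j >= 0, the convolution sum becomes
c_k = sum_{j=0}^{k} 2 * 2 = 4 * (k + 1).
Equivalently, the generating function of (a_k) is 2/(1 - x) and its square is 4/(1 - x)^2 = sum_{k>=0} 4(k + 1) x^k.
For k = 30: 4 * 31 = 124.

124


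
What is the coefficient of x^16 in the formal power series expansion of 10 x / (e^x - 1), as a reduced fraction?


The exponential generating function for Bernoulli numbers is
x / (e^x - 1) = sum_{k>=0} B_k x^k / k!.
So the coefficient of x^16 in 10 x / (e^x - 1) is 10 B_16 / 16!.
Computing: B_16 = -3617/510, 16! = 20922789888000, giving
10 * -3617/510 / 20922789888000 = -3617/1067062284288000.

-3617/1067062284288000


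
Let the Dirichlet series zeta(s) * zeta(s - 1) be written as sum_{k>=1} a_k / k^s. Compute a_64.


Convolution gives a_k = sum_{d | k} d * 1 = sum_{d | k} d = sigma(k), the sum of positive divisors of k.
For k = 64, the divisors are 1, 2, 4, 8, 16, 32, 64, so
sigma(64) = 1 + 2 + 4 + 8 + 16 + 32 + 64 = 127.

127


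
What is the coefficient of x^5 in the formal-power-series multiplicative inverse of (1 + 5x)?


The inverse is 1/(1 + 5x). Apply the geometric identity 1/(1 - y) = sum_{k>=0} y^k with y = -5x:
1/(1 + 5x) = sum_{k>=0} (-5)^k x^k.
So the coefficient of x^5 is (-5)^5 = -3125.

-3125


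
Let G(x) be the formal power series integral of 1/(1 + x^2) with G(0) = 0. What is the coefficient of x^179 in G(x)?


1/(1 + x^2) = sum_{j>=0} (-1)^j x^(2j). Integrating termwise with G(0) = 0:
G(x) = sum_{j>=0} (-1)^j x^(2j+1) / (2j+1) = arctan(x).
Only odd powers are nonzero. For x^179 write 179 = 2*89 + 1, giving
(-1)^89 / 179 = -1/179 = -1/179.

-1/179


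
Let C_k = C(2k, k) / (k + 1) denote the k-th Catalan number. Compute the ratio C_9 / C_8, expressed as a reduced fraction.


Using C_k = (2k)! / (k! (k+1)!), the ratio C_{k+1}/C_k simplifies to
C_{k+1}/C_k = [(2k+2)! / ((k+1)! (k+2)!)] * [k! (k+1)! / (2k)!]
 = (2k+2)(2k+1) / ((k+1)(k+2)) = 2(2k+1) / (k+2).
For k = 8: 2(2*8 + 1) / (8 + 2) = 34/10 = 17/5.

17/5


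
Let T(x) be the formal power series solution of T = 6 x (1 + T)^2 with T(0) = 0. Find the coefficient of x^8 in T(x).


Apply the Lagrange inversion formula: if T = 6 x * phi(T) with phi(t) = (1 + t)^2, then [x^n] T = 6^n * (1/n) [t^(n-1)] phi(t)^n = 6^n * (1/n) [t^(n-1)] (1 + t)^(2n) = 6^n * (1/n) C(2n, n-1).
Using the identity C(2n, n-1) = C(2n, n) * n / (n+1), the unscaled factor equals C(2n, n) / (n+1) = C_n, the n-th Catalan number.
For n = 8: C_8 = C(16, 8) / 9 = 12870/9 = 1430.
With the 6^8 = 1679616 factor, the coefficient is 1679616 * 1430 = 2401850880.

2401850880


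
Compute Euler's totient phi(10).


phi(n) counts integers in [1, n] coprime to n. Using the multiplicative formula phi(n) = n * prod_{p | n} (1 - 1/p):
10 = 2 * 5, so
phi(10) = 10 * (1 - 1/2) * (1 - 1/5) = 4.

4


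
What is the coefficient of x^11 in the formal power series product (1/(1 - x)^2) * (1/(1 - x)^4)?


Combine the factors: (1/(1 - x)^2) * (1/(1 - x)^4) = 1/(1 - x)^6.
Then use 1/(1 - x)^r = sum_{k>=0} C(k + r - 1, r - 1) x^k with r = 6 and k = 11:
C(16, 5) = 4368.

4368


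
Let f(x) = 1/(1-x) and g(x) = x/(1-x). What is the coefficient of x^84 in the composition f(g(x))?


First simplify the composition: f(g(x)) = 1/(1 - x/(1-x)) = (1-x)/((1-x) - x) = (1-x)/(1-2x).
Now extract the coefficient. Write (1-x)/(1-2x) = 1/(1-2x) - x/(1-2x).
The coefficient of x^n in 1/(1-2x) is 2^n, and in x/(1-2x) is 2^(n-1) (for n >= 1).
So the coefficient of x^84 is 2^84 - 2^83 = 19342813113834066795298816 - 9671406556917033397649408 = 9671406556917033397649408.

9671406556917033397649408


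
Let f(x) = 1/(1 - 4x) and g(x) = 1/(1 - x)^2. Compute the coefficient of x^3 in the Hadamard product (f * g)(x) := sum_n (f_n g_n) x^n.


f has coefficients f_k = 4^k. For g = 1/(1 - x)^2 the coefficient is g_k = C(k + 1, 1) = k + 1. The Hadamard coefficient is (f * g)_k = 4^k * (k + 1).
For k = 3: 4^3 * 4 = 64 * 4 = 256.

256


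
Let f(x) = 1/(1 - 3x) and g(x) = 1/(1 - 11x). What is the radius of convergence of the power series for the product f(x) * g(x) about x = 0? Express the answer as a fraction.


The radius of 1/(1 - 3x) is 1/3 (nearest singularity at x = 1/3), and the radius of 1/(1 - 11x) is 1/11.
The product f(x)*g(x) = 1/((1 - 3x)(1 - 11x)) has singularities at both 1/3 and 1/11, so its radius of convergence is the distance to the nearest one:
min(1/3, 1/11) = 1/11.

1/11


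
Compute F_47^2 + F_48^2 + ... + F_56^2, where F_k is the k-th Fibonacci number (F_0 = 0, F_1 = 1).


There is a standard identity sum_{k=0}^{N} F_k^2 = F_N * F_{N+1} (proved inductively from the telescoping relation F_k^2 = F_k F_{k+1} - F_{k-1} F_k). Then
sum_{k=47}^{56} F_k^2 = F_56 F_57 - F_46 F_47.
Computing: F_56 = 225851433717, F_57 = 365435296162, F_46 = 1836311903, F_47 = 2971215073.
Sum = 225851433717 * 365435296162 - 1836311903 * 2971215073 = 82528629491379284580235.

82528629491379284580235


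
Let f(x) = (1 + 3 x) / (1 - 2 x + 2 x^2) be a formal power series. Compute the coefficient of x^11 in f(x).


Write f(x) = sum_{k>=0} a_k x^k. Multiplying both sides by 1 - 2 x + 2 x^2 gives
(1 - 2 x + 2 x^2) sum_{k>=0} a_k x^k = 1 + 3 x.
Matching coefficients:
 x^0: a_0 = 1
 x^1: a_1 - 2 a_0 = 3  =>  a_1 = 2*1 + 3 = 5
 x^k (k >= 2): a_k = 2 a_{k-1} - 2 a_{k-2}.
Iterating: a_2 = 8, a_3 = 6, a_4 = -4, a_5 = -20, a_6 = -32, a_7 = -24, a_8 = 16, a_9 = 80, a_10 = 128, a_11 = 96.
So the coefficient of x^11 is 96.

96


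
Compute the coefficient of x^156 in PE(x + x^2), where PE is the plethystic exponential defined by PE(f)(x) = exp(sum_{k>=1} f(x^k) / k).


With f(x) = x + x^2, the exponent is sum_{k>=1} (x^k + x^(2k)) / k = -ln(1 - x) - ln(1 - x^2). Exponentiating:
PE(x + x^2) = 1 / ((1 - x)(1 - x^2)).
This is the generating function for partitions of n into parts of size 1 or 2. The number of 2's can be any j in 0..78, and the rest are 1's, so
[x^156] = floor(156/2) + 1 = 79.

79


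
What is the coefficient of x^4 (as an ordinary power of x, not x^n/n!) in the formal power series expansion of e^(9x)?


The exponential series is e^y = sum_{k>=0} y^k / k!. Substituting y = 9x gives
e^(9x) = sum_{k>=0} 9^k x^k / k!.
So the coefficient of x^n is a^n/n! with a = 9, n = 4:
9^4 / 4! = 6561/24 = 2187/8

2187/8


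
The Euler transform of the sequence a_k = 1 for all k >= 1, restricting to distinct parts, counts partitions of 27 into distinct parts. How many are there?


Partitions of 27 into distinct parts can be computed via generating function.
Product (1+x)(1+x^2)(1+x^3)...
The coefficient of x^27 = 192

192


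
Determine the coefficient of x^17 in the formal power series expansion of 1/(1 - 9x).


The geometric series identity gives 1/(1 - c x) = sum_{k>=0} c^k x^k, so the coefficient of x^k is c^k.
Here c = 9 and k = 17.
Computing: 9^17 = 16677181699666569

16677181699666569


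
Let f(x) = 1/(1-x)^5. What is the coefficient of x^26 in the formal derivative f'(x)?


Differentiate: d/dx [ 1/(1-x)^r ] = r / (1-x)^(r+1).
Here r = 5, so f'(x) = 5 / (1-x)^6.
The expansion of 1/(1-x)^(r+1) has coefficient of x^n equal to C(n+r, r).
So the coefficient of x^26 in f'(x) is
5 * C(31, 5) = 5 * 169911 = 849555

849555


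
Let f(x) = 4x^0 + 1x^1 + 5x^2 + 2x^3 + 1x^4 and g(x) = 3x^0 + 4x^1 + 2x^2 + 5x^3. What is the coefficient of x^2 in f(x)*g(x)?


Cauchy product at x^2:
4*2 + 1*4 + 5*3
= 27

27


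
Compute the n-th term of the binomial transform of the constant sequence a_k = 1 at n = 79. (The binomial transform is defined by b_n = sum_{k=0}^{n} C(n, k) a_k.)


With a_k = 1 for all k, b_n = sum_{k=0}^{n} C(n, k) = 2^n by the binomial theorem.
For n = 79: 2^79 = 604462909807314587353088.

604462909807314587353088


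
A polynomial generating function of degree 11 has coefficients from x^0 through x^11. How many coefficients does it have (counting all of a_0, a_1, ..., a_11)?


A polynomial of degree 11 takes the form a_0 + a_1 x + ... + a_11 x^11.
The number of coefficients is 11 + 1 = 12.

12


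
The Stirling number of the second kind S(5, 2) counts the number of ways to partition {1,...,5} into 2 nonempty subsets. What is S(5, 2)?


Using the explicit formula S(n,k) = (1/k!) sum_{j=0}^{k} (-1)^(k-j) C(k,j) j^n:
S(5, 2) = 15
Equivalently, S(n,k) is n! times the coefficient of x^n in the EGF (e^x - 1)^k / k!.

15


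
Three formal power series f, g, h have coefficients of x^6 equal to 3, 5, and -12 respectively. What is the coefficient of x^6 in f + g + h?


Series addition is componentwise:
3 + 5 + -12
= -4

-4


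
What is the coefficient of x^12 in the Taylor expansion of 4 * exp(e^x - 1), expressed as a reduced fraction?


exp(e^x - 1) = sum_{k>=0} Bell_k x^k / k!, where Bell_k is the k-th Bell number.
So the coefficient of x^12 is 4 * Bell_12 / 12!.
Computing: Bell_12 = 4213597 and 12! = 479001600, giving
4 * 4213597/479001600 = 4213597/119750400.

4213597/119750400


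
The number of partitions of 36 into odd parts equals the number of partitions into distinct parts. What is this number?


Computing partitions of 36 into odd parts (1, 3, 5, ...):
Using the generating function prod_{k>=0} 1/(1-x^(2k+1)),
the count is 668

668


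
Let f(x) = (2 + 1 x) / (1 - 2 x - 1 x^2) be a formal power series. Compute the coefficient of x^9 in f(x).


Write f(x) = sum_{k>=0} a_k x^k. Multiplying both sides by 1 - 2 x - 1 x^2 gives
(1 - 2 x - 1 x^2) sum_{k>=0} a_k x^k = 2 + 1 x.
Matching coefficients:
 x^0: a_0 = 2
 x^1: a_1 - 2 a_0 = 1  =>  a_1 = 2*2 + 1 = 5
 x^k (k >= 2): a_k = 2 a_{k-1} + 1 a_{k-2}.
Iterating: a_2 = 12, a_3 = 29, a_4 = 70, a_5 = 169, a_6 = 408, a_7 = 985, a_8 = 2378, a_9 = 5741.
So the coefficient of x^9 is 5741.

5741


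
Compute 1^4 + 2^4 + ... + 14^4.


This power sum has a closed form given by Faulhaber's formula
sum_{k=1}^{m} k^p = (1 / (p + 1)) * sum_{j=0}^{p} C(p + 1, j) B_j m^(p + 1 - j),
but for small m direct computation is fastest:
1 + 16 + 81 + 256 + 625 + 1296 + 2401 + 4096 + 6561 + 10000 + 14641 + 20736 + 28561 + 38416 = 127687.

127687


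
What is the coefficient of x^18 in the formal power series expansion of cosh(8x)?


The Maclaurin series is cosh(t) = sum_{m>=0} t^(2m) / (2m)!, so substituting t = 8x, only even powers of x are nonzero, with coefficient of x^(2m) equal to 8^(2m) / (2m)!.
For x^18 the coefficient is 8^18/18! = 18014398509481984/6402373705728000 = 274877906944/97692469875.

274877906944/97692469875


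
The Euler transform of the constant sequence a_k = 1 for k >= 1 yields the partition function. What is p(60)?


The Euler transform converts the sequence a_k = 1 into the number of integer partitions.
Using the recurrence or dynamic programming:
p(60) = 966467

966467


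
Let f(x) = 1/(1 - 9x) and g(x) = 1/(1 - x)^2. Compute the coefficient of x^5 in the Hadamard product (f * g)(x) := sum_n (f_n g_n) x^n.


f has coefficients f_k = 9^k. For g = 1/(1 - x)^2 the coefficient is g_k = C(k + 1, 1) = k + 1. The Hadamard coefficient is (f * g)_k = 9^k * (k + 1).
For k = 5: 9^5 * 6 = 59049 * 6 = 354294.

354294


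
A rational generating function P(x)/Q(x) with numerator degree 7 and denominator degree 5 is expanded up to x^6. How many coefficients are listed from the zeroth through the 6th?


Expanding up to x^6 gives the coefficients for x^0, x^1, ..., x^6.
That is 6 + 1 = 7 coefficients in total.

7


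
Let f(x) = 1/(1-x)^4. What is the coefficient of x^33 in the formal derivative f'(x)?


Differentiate: d/dx [ 1/(1-x)^r ] = r / (1-x)^(r+1).
Here r = 4, so f'(x) = 4 / (1-x)^5.
The expansion of 1/(1-x)^(r+1) has coefficient of x^n equal to C(n+r, r).
So the coefficient of x^33 in f'(x) is
4 * C(37, 4) = 4 * 66045 = 264180

264180


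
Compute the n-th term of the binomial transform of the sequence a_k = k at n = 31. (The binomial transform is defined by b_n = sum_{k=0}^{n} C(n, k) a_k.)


With a_k = k, b_n = sum_{k=0}^{n} C(n, k) k. Using k * C(n, k) = n * C(n-1, k-1) gives b_n = n * sum_{k>=1} C(n-1, k-1) = n * 2^(n-1).
For n = 31: 31 * 2^30 = 31 * 1073741824 = 33285996544.

33285996544


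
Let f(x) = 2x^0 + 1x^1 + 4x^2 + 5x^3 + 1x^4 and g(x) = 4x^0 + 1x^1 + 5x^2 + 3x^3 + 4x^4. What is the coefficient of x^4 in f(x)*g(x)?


Cauchy product at x^4:
2*4 + 1*3 + 4*5 + 5*1 + 1*4
= 40

40


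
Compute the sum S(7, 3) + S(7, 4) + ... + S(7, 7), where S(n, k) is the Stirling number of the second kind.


By definition, S(n, k) counts partitions of an n-set into exactly k nonempty blocks.
Computing row n = 7 for k = 3..7:
S(7, k): 301, 350, 140, 21, 1
Sum = 813.

813


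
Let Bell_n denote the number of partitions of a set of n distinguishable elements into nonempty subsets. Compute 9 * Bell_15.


Bell_15 can be computed from the Bell triangle or from Dobinski's identity Bell_n = (1/e) * sum_{k>=0} k^n / k!.
Computing Bell_15 = 1382958545.
Then 9 * 1382958545 = 12446626905.

12446626905


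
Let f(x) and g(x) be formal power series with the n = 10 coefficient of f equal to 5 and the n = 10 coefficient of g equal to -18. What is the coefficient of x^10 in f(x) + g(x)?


Addition of formal power series is termwise.
The coefficient of x^10 in f + g = 5 + -18
= -13

-13


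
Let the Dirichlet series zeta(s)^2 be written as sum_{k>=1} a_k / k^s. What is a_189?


The Dirichlet convolution of the constant function 1 with itself gives (1 * 1)(k) = sum_{d | k} 1 = d(k), the number of positive divisors of k.
Since zeta(s) = sum_{k>=1} 1/k^s, we have zeta(s)^2 = sum_{k>=1} d(k)/k^s, so a_k = d(k).
For k = 189: the divisors are 1, 3, 7, 9, 21, 27, 63, 189.
Count = 8.

8


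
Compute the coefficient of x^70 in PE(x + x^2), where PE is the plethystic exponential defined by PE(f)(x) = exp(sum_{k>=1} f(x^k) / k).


With f(x) = x + x^2, the exponent is sum_{k>=1} (x^k + x^(2k)) / k = -ln(1 - x) - ln(1 - x^2). Exponentiating:
PE(x + x^2) = 1 / ((1 - x)(1 - x^2)).
This is the generating function for partitions of n into parts of size 1 or 2. The number of 2's can be any j in 0..35, and the rest are 1's, so
[x^70] = floor(70/2) + 1 = 36.

36


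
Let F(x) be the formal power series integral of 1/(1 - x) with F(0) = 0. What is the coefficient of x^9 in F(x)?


1/(1 - x) = sum_{k>=0} x^k. Integrating termwise and using F(0) = 0 gives
F(x) = sum_{k>=0} x^(k+1) / (k+1) = sum_{m>=1} x^m / m = -ln(1 - x).
So the coefficient of x^9 is 1/9 = 1/9.

1/9


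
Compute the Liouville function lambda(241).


The Liouville function is lambda(k) = (-1)^Omega(k), where Omega(k) counts the prime factors of k with multiplicity.
Factoring: 241 = 241, so Omega(241) = 1.
lambda(241) = (-1)^1 = -1.

-1


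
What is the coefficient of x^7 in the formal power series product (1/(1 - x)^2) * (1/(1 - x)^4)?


Combine the factors: (1/(1 - x)^2) * (1/(1 - x)^4) = 1/(1 - x)^6.
Then use 1/(1 - x)^r = sum_{k>=0} C(k + r - 1, r - 1) x^k with r = 6 and k = 7:
C(12, 5) = 792.

792


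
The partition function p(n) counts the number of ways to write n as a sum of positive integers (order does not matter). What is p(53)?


Using the generating function prod_{k>=1} 1/(1-x^k), we compute p(53).
By dynamic programming over parts 1 through 53:
p(53) = 329931

329931


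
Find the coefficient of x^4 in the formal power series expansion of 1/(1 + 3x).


Write 1/(1 + c x) = 1/(1 - (-c) x) and apply the geometric-series identity
1/(1 - y) = sum_{k>=0} y^k to get 1/(1 + c x) = sum_{k>=0} (-c)^k x^k.
So the coefficient of x^k is (-c)^k = (-1)^k * c^k.
Here c = 3 and k = 4:
(-3)^4 = 1 * 81 = 81

81


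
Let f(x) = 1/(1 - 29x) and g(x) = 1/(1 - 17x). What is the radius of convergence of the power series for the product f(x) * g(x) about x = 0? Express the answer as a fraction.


The radius of 1/(1 - 29x) is 1/29 (nearest singularity at x = 1/29), and the radius of 1/(1 - 17x) is 1/17.
The product f(x)*g(x) = 1/((1 - 29x)(1 - 17x)) has singularities at both 1/29 and 1/17, so its radius of convergence is the distance to the nearest one:
min(1/29, 1/17) = 1/29.

1/29


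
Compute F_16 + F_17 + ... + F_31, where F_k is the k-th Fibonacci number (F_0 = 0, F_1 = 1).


Use the identity sum_{k=0}^{N} F_k = F_{N+2} - 1 (which follows from F_{k+2} - F_{k+1} = F_k). Then
sum_{k=16}^{31} F_k = (F_{33} - 1) - (F_{17} - 1) = F_{33} - F_{17}.
Computing: F_{33} = 3524578, F_{17} = 1597, so
Sum = 3524578 - 1597 = 3522981.

3522981


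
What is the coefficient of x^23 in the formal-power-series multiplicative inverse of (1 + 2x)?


The inverse is 1/(1 + 2x). Apply the geometric identity 1/(1 - y) = sum_{k>=0} y^k with y = -2x:
1/(1 + 2x) = sum_{k>=0} (-2)^k x^k.
So the coefficient of x^23 is (-2)^23 = -8388608.

-8388608


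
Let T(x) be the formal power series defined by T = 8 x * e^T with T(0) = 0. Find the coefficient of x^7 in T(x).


Apply the Lagrange inversion formula: if T = 8 x * phi(T) with phi(t) = e^t, then
[x^n] T = 8^n * (1/n) [t^(n-1)] phi(t)^n = 8^n * (1/n) [t^(n-1)] e^(n t) = 8^n * (1/n) * n^(n-1) / (n-1)! = 8^n * n^(n-1) / n!.
When c = 1 this is the Cayley count of rooted labeled trees on n vertices, divided by n!.
For n = 7: 8^7 * 7^6 / 7! = 2097152 * 117649/5040 = 2202927104/45.

2202927104/45


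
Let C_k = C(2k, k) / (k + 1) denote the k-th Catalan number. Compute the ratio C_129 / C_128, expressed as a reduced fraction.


Using C_k = (2k)! / (k! (k+1)!), the ratio C_{k+1}/C_k simplifies to
C_{k+1}/C_k = [(2k+2)! / ((k+1)! (k+2)!)] * [k! (k+1)! / (2k)!]
 = (2k+2)(2k+1) / ((k+1)(k+2)) = 2(2k+1) / (k+2).
For k = 128: 2(2*128 + 1) / (128 + 2) = 514/130 = 257/65.

257/65


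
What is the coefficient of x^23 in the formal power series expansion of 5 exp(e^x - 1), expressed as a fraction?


exp(e^x - 1) is the exponential generating function for the Bell numbers Bell_k: exp(e^x - 1) = sum_{k>=0} Bell_k x^k / k!.
So the coefficient of x^23 in 5 exp(e^x - 1) is 5 Bell_23 / 23!.
Computing: Bell_23 = 44152005855084346 and 23! = 25852016738884976640000, giving
5 * 44152005855084346/25852016738884976640000 = 22076002927542173/2585201673888497664000.

22076002927542173/2585201673888497664000


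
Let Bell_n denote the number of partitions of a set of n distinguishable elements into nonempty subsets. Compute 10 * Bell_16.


Bell_16 can be computed from the Bell triangle or from Dobinski's identity Bell_n = (1/e) * sum_{k>=0} k^n / k!.
Computing Bell_16 = 10480142147.
Then 10 * 10480142147 = 104801421470.

104801421470


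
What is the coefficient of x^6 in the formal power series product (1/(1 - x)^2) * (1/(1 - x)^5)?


Combine the factors: (1/(1 - x)^2) * (1/(1 - x)^5) = 1/(1 - x)^7.
Then use 1/(1 - x)^r = sum_{k>=0} C(k + r - 1, r - 1) x^k with r = 7 and k = 6:
C(12, 6) = 924.

924


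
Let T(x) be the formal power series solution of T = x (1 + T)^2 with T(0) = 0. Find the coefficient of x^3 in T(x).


Apply the Lagrange inversion formula: if T = x * phi(T) with phi(t) = (1 + t)^2, then [x^n] T = (1/n) [t^(n-1)] phi(t)^n = (1/n) [t^(n-1)] (1 + t)^(2n) = (1/n) C(2n, n-1).
Using the identity C(2n, n-1) = C(2n, n) * n / (n+1), the unscaled factor equals C(2n, n) / (n+1) = C_n, the n-th Catalan number.
For n = 3: C_3 = C(6, 3) / 4 = 20/4 = 5 = 5.

5


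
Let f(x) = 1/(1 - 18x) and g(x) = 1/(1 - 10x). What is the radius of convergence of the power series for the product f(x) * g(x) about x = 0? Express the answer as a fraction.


The radius of 1/(1 - 18x) is 1/18 (nearest singularity at x = 1/18), and the radius of 1/(1 - 10x) is 1/10.
The product f(x)*g(x) = 1/((1 - 18x)(1 - 10x)) has singularities at both 1/18 and 1/10, so its radius of convergence is the distance to the nearest one:
min(1/18, 1/10) = 1/18.

1/18


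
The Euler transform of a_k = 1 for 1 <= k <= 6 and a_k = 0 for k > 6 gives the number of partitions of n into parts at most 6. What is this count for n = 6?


Partitions of 6 into parts at most 6:
Using generating function (1-x)^(-1)(1-x^2)^(-1)...(1-x^6)^(-1),
the coefficient of x^6 = 11

11


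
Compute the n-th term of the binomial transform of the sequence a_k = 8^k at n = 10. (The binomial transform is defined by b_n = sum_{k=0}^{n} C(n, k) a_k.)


With a_k = 8^k, b_n = sum_{k=0}^{n} C(n, k) 8^k = (1 + 8)^n by the binomial theorem.
For n = 10: (1 + 8)^10 = 9^10 = 3486784401.

3486784401


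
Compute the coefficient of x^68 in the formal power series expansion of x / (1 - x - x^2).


Let f(x) = sum_{k>=0} a_k x^k. Multiplying f(x) * (1 - x - x^2) = x and matching coefficients gives a_0 = 0, a_1 = 1, and a_k = a_{k-1} + a_{k-2} for k >= 2. These are the Fibonacci numbers F_k.
Iterating from F_0 = 0, F_1 = 1:
F_0=0, F_1=1, F_2=1, F_3=2, F_4=3, F_5=5, F_6=8, F_7=13, F_8=21, F_9=34, ...
F_68 = 72723460248141.

72723460248141


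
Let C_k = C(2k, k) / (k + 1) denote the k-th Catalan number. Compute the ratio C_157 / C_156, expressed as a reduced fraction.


Using C_k = (2k)! / (k! (k+1)!), the ratio C_{k+1}/C_k simplifies to
C_{k+1}/C_k = [(2k+2)! / ((k+1)! (k+2)!)] * [k! (k+1)! / (2k)!]
 = (2k+2)(2k+1) / ((k+1)(k+2)) = 2(2k+1) / (k+2).
For k = 156: 2(2*156 + 1) / (156 + 2) = 626/158 = 313/79.

313/79


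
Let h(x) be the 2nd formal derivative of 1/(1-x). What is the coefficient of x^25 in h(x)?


Differentiating 2 times: d^2/dx^2 [1/(1-x)] = 2!/(1-x)^3.
The expansion 1/(1-x)^3 = sum_{k>=0} C(k+2, 2) x^k, so the coefficient of x^n in 2!/(1-x)^3 is 2! * C(n+2, 2).
For n = 25: 2 * C(27, 2) = 2 * 351 = 702

702


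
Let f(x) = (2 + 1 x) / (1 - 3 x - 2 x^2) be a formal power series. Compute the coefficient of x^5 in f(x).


Write f(x) = sum_{k>=0} a_k x^k. Multiplying both sides by 1 - 3 x - 2 x^2 gives
(1 - 3 x - 2 x^2) sum_{k>=0} a_k x^k = 2 + 1 x.
Matching coefficients:
 x^0: a_0 = 2
 x^1: a_1 - 3 a_0 = 1  =>  a_1 = 3*2 + 1 = 7
 x^k (k >= 2): a_k = 3 a_{k-1} + 2 a_{k-2}.
Iterating: a_2 = 25, a_3 = 89, a_4 = 317, a_5 = 1129.
So the coefficient of x^5 is 1129.

1129


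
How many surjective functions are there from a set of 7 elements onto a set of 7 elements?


By inclusion-exclusion on which target elements are missed, the number of surjections from an n-set onto a k-set is
surj(n, k) = sum_{j=0}^{k} (-1)^j C(k, j) (k - j)^n.
Equivalently surj(n, k) = k! * S(n, k), where S(n, k) is the Stirling number of the second kind.
For n = 7, k = 7:
S(7, 7) = 1, so
surj = 7! * 1 = 5040 * 1 = 5040.

5040


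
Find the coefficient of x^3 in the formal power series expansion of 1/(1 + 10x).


Write 1/(1 + c x) = 1/(1 - (-c) x) and apply the geometric-series identity
1/(1 - y) = sum_{k>=0} y^k to get 1/(1 + c x) = sum_{k>=0} (-c)^k x^k.
So the coefficient of x^k is (-c)^k = (-1)^k * c^k.
Here c = 10 and k = 3:
(-10)^3 = -1 * 1000 = -1000

-1000


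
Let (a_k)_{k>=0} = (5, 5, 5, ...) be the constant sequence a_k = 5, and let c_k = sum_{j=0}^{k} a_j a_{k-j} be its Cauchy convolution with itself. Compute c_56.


Since a_j = 5 for all j >= 0, the convolution sum becomes
c_k = sum_{j=0}^{k} 5 * 5 = 25 * (k + 1).
Equivalently, the generating function of (a_k) is 5/(1 - x) and its square is 25/(1 - x)^2 = sum_{k>=0} 25(k + 1) x^k.
For k = 56: 25 * 57 = 1425.

1425


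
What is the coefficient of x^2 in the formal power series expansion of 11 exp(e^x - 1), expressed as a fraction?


exp(e^x - 1) is the exponential generating function for the Bell numbers Bell_k: exp(e^x - 1) = sum_{k>=0} Bell_k x^k / k!.
So the coefficient of x^2 in 11 exp(e^x - 1) is 11 Bell_2 / 2!.
Computing: Bell_2 = 2 and 2! = 2, giving
11 * 2/2 = 11.

11


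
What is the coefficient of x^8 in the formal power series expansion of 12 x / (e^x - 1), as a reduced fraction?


The exponential generating function for Bernoulli numbers is
x / (e^x - 1) = sum_{k>=0} B_k x^k / k!.
So the coefficient of x^8 in 12 x / (e^x - 1) is 12 B_8 / 8!.
Computing: B_8 = -1/30, 8! = 40320, giving
12 * -1/30 / 40320 = -1/100800.

-1/100800


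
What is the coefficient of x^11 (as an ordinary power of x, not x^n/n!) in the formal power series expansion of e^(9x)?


The exponential series is e^y = sum_{k>=0} y^k / k!. Substituting y = 9x gives
e^(9x) = sum_{k>=0} 9^k x^k / k!.
So the coefficient of x^n is a^n/n! with a = 9, n = 11:
9^11 / 11! = 31381059609/39916800 = 387420489/492800

387420489/492800


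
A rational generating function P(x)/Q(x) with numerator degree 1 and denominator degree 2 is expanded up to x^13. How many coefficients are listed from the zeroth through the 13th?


Expanding up to x^13 gives the coefficients for x^0, x^1, ..., x^13.
That is 13 + 1 = 14 coefficients in total.

14


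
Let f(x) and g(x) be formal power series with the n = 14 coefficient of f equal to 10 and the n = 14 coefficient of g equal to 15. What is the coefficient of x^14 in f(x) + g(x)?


Addition of formal power series is termwise.
The coefficient of x^14 in f + g = 10 + 15
= 25

25


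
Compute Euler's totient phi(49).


phi(n) counts integers in [1, n] coprime to n. Using the multiplicative formula phi(n) = n * prod_{p | n} (1 - 1/p):
49 = 7^2, so
phi(49) = 49 * (1 - 1/7) = 42.

42


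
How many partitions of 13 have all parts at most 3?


Using the generating function (1-x)^(-1)(1-x^2)^(-1)(1-x^3)^(-1),
the coefficient of x^13 counts these restricted partitions.
Result = 21

21


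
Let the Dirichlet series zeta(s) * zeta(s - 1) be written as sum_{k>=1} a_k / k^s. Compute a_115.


Convolution gives a_k = sum_{d | k} d * 1 = sum_{d | k} d = sigma(k), the sum of positive divisors of k.
For k = 115, the divisors are 1, 5, 23, 115, so
sigma(115) = 1 + 5 + 23 + 115 = 144.

144


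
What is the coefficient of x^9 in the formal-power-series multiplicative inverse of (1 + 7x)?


The inverse is 1/(1 + 7x). Apply the geometric identity 1/(1 - y) = sum_{k>=0} y^k with y = -7x:
1/(1 + 7x) = sum_{k>=0} (-7)^k x^k.
So the coefficient of x^9 is (-7)^9 = -40353607.

-40353607


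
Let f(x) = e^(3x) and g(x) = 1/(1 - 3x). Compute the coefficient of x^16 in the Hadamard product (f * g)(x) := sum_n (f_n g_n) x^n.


Expanding: f_k = 3^k/k! (from e^(3x)) and g_k = 3^k (from 1/(1 - 3x)). So the Hadamard coefficient (f * g)_k = 3^k 3^k / k! = (9)^k / k!.
For k = 16: 9^16/16! = 1853020188851841/20922789888000 = 2541865828329/28700672000.

2541865828329/28700672000


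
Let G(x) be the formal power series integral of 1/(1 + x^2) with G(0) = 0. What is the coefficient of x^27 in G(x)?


1/(1 + x^2) = sum_{j>=0} (-1)^j x^(2j). Integrating termwise with G(0) = 0:
G(x) = sum_{j>=0} (-1)^j x^(2j+1) / (2j+1) = arctan(x).
Only odd powers are nonzero. For x^27 write 27 = 2*13 + 1, giving
(-1)^13 / 27 = -1/27 = -1/27.

-1/27


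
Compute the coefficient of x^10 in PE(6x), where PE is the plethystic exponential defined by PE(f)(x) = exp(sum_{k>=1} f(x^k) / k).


With f(x) = 6x, the exponent is sum_{k>=1} 6 x^k / k = 6 * (-ln(1 - x)). Exponentiating:
PE(6x) = exp(-6 ln(1 - x)) = 1/(1 - x)^6.
By the negative binomial expansion, [x^n] 1/(1 - x)^6 = C(n + 5, 5).
For n = 10: C(15, 5) = 3003.

3003
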